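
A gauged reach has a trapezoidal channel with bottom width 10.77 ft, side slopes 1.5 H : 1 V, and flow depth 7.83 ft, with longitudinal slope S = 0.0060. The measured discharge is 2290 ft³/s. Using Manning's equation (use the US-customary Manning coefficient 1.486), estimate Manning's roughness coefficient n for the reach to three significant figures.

0.0242

A = (b + z·y)·y = (10.77 + 1.5×7.83)×7.83 = 176.3 ft²
P = b + 2y√(1+z²) = 10.77 + 2×7.83×√(1+1.5²) = 39.00 ft
R = A/P = 176.3/39.00 = 4.520 ft
n = (1.486/Q)·A·R^(2/3)·S^(1/2) = (1.486/2290) × 176.3 × 2.734 × 0.07746 = 0.02422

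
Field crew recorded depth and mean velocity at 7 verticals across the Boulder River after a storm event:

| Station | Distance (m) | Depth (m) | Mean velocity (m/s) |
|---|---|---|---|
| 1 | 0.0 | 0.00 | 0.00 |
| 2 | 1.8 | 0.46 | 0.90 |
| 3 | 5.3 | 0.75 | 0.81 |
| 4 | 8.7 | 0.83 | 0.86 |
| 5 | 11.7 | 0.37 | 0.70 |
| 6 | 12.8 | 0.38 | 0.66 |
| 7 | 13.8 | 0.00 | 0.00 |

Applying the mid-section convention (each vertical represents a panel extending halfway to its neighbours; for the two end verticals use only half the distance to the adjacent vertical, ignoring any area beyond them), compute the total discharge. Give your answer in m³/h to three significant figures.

22600 m³/h

w_2 = (5.3 − 0.0)/2 = 2.65 m; q_2 = 0.90 × 0.46 × 2.65 = 1.097 m³/s
w_3 = (8.7 − 1.8)/2 = 3.45 m; q_3 = 0.81 × 0.75 × 3.45 = 2.096 m³/s
w_4 = (11.7 − 5.3)/2 = 3.2 m; q_4 = 0.86 × 0.83 × 3.2 = 2.284 m³/s
w_5 = (12.8 − 8.7)/2 = 2.05 m; q_5 = 0.70 × 0.37 × 2.05 = 0.5310 m³/s
w_6 = (13.8 − 11.7)/2 = 1.05 m; q_6 = 0.66 × 0.38 × 1.05 = 0.2633 m³/s
Stations 1, 7 contribute zero (depth or velocity is 0).
Q = Σ qᵢ = 6.271 m³/s
= 6.271 × 3600 = 22580 m³/h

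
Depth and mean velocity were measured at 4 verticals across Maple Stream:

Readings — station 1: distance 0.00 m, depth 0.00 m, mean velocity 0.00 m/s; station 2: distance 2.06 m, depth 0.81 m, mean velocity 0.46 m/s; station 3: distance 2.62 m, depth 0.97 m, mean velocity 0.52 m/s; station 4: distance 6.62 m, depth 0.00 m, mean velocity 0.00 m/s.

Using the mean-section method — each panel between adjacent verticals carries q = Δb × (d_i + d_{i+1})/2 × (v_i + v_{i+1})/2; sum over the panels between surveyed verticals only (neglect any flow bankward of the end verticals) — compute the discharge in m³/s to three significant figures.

0.941 m³/s

Panel 1-2: Δb = 2.06 m, d̄ = (0.00+0.81)/2 = 0.405, v̄ = (0.00+0.46)/2 = 0.23 → q = 2.06×0.405×0.23 = 0.1919 m³/s
Panel 2-3: Δb = 0.56 m, d̄ = (0.81+0.97)/2 = 0.89, v̄ = (0.46+0.52)/2 = 0.49 → q = 0.56×0.89×0.49 = 0.2442 m³/s
Panel 3-4: Δb = 4 m, d̄ = (0.97+0.00)/2 = 0.485, v̄ = (0.52+0.00)/2 = 0.26 → q = 4×0.485×0.26 = 0.5044 m³/s
Q = Σ q = 0.9405 m³/s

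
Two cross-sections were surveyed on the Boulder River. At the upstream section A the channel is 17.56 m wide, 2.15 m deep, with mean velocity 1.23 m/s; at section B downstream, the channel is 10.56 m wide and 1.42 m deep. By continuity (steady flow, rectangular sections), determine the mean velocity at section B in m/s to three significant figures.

Q = A₁V₁ = (17.56×2.15) × 1.23 = 46.44 m³/s
A₂ = 10.56 × 1.42 = 15.00 m²
V₂ = Q/A₂ = 46.44/15.00 = 3.097 m/s

3.10 m/s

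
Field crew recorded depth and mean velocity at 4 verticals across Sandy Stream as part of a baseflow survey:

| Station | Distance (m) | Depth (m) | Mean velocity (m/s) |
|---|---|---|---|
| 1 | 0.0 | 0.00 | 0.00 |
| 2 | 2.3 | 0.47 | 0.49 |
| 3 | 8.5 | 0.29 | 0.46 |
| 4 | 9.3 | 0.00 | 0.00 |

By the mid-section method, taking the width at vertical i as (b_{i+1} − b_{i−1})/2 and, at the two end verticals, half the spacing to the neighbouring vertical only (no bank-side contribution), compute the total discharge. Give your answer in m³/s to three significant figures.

w_2 = (8.5 − 0.0)/2 = 4.25 m; q_2 = 0.49 × 0.47 × 4.25 = 0.9788 m³/s
w_3 = (9.3 − 2.3)/2 = 3.5 m; q_3 = 0.46 × 0.29 × 3.5 = 0.4669 m³/s
Stations 1, 4 contribute zero (depth or velocity is 0).
Q = Σ qᵢ = 1.446 m³/s

1.45 m³/s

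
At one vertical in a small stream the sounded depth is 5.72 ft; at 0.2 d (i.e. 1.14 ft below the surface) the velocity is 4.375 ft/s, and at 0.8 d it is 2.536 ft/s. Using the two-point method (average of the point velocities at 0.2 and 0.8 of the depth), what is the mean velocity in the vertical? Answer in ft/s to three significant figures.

v̄ = (4.375 + 2.536) / 2 = 3.456 ft/s

3.46 ft/s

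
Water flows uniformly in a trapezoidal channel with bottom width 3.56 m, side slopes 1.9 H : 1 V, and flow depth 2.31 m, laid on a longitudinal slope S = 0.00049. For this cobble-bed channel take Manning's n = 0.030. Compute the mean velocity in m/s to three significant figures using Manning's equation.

0.907 m/s

A = (b + z·y)·y = (3.56 + 1.9×2.31)×2.31 = 18.36 m²
P = b + 2y√(1+z²) = 3.56 + 2×2.31×√(1+1.9²) = 13.48 m
R = A/P = 18.36/13.48 = 1.362 m
Q = (1/n)·A·R^(2/3)·S^(1/2) = (1/0.030) × 18.36 × 1.362^(2/3) × 0.00049^(1/2) = 16.65 m³/s
V = Q/A = 16.65/18.36 = 0.9067 m/s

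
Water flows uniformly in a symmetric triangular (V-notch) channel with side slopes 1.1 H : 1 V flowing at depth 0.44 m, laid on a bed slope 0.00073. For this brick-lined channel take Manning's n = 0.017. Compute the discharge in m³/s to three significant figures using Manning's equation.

A = z·y² = 1.1×0.44² = 0.2130 m²
P = 2y√(1+z²) = 2×0.44×√(1+1.1²) = 1.308 m
R = A/P = 0.2130/1.308 = 0.1628 m
Q = (1/n)·A·R^(2/3)·S^(1/2) = (1/0.017) × 0.2130 × 0.1628^(2/3) × 0.00073^(1/2) = 0.1009 m³/s

0.101 m³/s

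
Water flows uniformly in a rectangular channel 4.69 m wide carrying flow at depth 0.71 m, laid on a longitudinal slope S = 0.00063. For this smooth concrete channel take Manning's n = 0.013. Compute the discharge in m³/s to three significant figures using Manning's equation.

4.29 m³/s

A = b·y = 4.69 × 0.71 = 3.330 m²
P = b + 2y = 4.69 + 2×0.71 = 6.110 m
R = A/P = 3.330/6.110 = 0.5450 m
Q = (1/n)·A·R^(2/3)·S^(1/2) = (1/0.013) × 3.330 × 0.5450^(2/3) × 0.00063^(1/2) = 4.290 m³/s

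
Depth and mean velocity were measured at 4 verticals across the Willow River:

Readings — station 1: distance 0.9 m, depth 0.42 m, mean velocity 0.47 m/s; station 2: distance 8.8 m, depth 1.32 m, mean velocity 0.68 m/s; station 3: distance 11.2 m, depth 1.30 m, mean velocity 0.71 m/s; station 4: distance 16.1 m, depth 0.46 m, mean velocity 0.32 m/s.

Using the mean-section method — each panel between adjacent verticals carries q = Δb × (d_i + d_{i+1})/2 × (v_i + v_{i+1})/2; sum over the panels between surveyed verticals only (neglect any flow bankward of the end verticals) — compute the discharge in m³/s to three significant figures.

Panel 1-2: Δb = 7.9 m, d̄ = (0.42+1.32)/2 = 0.87, v̄ = (0.47+0.68)/2 = 0.575 → q = 7.9×0.87×0.575 = 3.952 m³/s
Panel 2-3: Δb = 2.4 m, d̄ = (1.32+1.30)/2 = 1.31, v̄ = (0.68+0.71)/2 = 0.695 → q = 2.4×1.31×0.695 = 2.185 m³/s
Panel 3-4: Δb = 4.9 m, d̄ = (1.30+0.46)/2 = 0.88, v̄ = (0.71+0.32)/2 = 0.515 → q = 4.9×0.88×0.515 = 2.221 m³/s
Q = Σ q = 8.358 m³/s

8.36 m³/s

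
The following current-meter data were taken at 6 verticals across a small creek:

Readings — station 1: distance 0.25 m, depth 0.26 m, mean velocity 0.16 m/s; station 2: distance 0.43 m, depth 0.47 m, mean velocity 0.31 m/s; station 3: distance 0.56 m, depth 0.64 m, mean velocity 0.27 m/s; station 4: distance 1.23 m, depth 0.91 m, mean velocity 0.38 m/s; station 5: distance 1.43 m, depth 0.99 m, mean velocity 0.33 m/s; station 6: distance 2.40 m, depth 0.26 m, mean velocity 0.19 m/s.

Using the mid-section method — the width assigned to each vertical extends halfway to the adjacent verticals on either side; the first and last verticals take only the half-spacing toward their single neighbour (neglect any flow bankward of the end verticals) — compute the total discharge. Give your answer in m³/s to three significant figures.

0.461 m³/s

w_1 = (0.43 − 0.25)/2 = 0.09 m; q_1 = 0.16 × 0.26 × 0.09 = 0.003744 m³/s
w_2 = (0.56 − 0.25)/2 = 0.155 m; q_2 = 0.31 × 0.47 × 0.155 = 0.02258 m³/s
w_3 = (1.23 − 0.43)/2 = 0.4 m; q_3 = 0.27 × 0.64 × 0.4 = 0.06912 m³/s
w_4 = (1.43 − 0.56)/2 = 0.435 m; q_4 = 0.38 × 0.91 × 0.435 = 0.1504 m³/s
w_5 = (2.40 − 1.23)/2 = 0.585 m; q_5 = 0.33 × 0.99 × 0.585 = 0.1911 m³/s
w_6 = (2.40 − 1.43)/2 = 0.485 m; q_6 = 0.19 × 0.26 × 0.485 = 0.02396 m³/s
Q = Σ qᵢ = 0.4609 m³/s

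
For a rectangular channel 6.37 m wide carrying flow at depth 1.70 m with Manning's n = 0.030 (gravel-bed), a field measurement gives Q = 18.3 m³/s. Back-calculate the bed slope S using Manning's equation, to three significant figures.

A = b·y = 6.37 × 1.70 = 10.83 m²
P = b + 2y = 6.37 + 2×1.70 = 9.770 m
R = A/P = 10.83/9.770 = 1.108 m
S = (Q·n / (1·A·R^(2/3)))² = (18.3×0.030 / (1×10.83×1.071))² = 0.002241

0.00224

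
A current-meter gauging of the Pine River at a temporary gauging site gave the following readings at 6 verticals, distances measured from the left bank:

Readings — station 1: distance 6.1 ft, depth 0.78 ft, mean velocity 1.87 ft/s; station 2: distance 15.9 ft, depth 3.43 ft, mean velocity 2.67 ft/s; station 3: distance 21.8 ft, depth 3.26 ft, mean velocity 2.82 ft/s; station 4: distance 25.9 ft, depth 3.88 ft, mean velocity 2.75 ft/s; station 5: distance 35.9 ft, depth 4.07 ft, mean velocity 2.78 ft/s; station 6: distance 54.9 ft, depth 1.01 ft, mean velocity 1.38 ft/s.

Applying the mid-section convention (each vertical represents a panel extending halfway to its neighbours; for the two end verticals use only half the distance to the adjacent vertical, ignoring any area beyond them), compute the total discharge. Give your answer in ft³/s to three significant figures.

w_1 = (15.9 − 6.1)/2 = 4.9 ft; q_1 = 1.87 × 0.78 × 4.9 = 7.147 ft³/s
w_2 = (21.8 − 6.1)/2 = 7.85 ft; q_2 = 2.67 × 3.43 × 7.85 = 71.89 ft³/s
w_3 = (25.9 − 15.9)/2 = 5 ft; q_3 = 2.82 × 3.26 × 5 = 45.97 ft³/s
w_4 = (35.9 − 21.8)/2 = 7.05 ft; q_4 = 2.75 × 3.88 × 7.05 = 75.22 ft³/s
w_5 = (54.9 − 25.9)/2 = 14.5 ft; q_5 = 2.78 × 4.07 × 14.5 = 164.1 ft³/s
w_6 = (54.9 − 35.9)/2 = 9.5 ft; q_6 = 1.38 × 1.01 × 9.5 = 13.24 ft³/s
Q = Σ qᵢ = 377.5 ft³/s

378 ft³/s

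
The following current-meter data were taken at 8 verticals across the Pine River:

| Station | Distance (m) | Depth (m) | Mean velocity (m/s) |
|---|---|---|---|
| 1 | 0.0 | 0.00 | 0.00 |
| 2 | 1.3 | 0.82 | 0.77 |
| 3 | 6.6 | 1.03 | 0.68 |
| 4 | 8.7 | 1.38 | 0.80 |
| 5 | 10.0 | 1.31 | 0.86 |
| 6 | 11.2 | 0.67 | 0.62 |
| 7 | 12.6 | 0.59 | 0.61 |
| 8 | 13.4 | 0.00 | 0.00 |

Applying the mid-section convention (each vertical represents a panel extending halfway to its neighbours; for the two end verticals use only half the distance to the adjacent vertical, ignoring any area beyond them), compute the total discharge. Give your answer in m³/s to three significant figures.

w_2 = (6.6 − 0.0)/2 = 3.3 m; q_2 = 0.77 × 0.82 × 3.3 = 2.084 m³/s
w_3 = (8.7 − 1.3)/2 = 3.7 m; q_3 = 0.68 × 1.03 × 3.7 = 2.591 m³/s
w_4 = (10.0 − 6.6)/2 = 1.7 m; q_4 = 0.80 × 1.38 × 1.7 = 1.877 m³/s
w_5 = (11.2 − 8.7)/2 = 1.25 m; q_5 = 0.86 × 1.31 × 1.25 = 1.408 m³/s
w_6 = (12.6 − 10.0)/2 = 1.3 m; q_6 = 0.62 × 0.67 × 1.3 = 0.5400 m³/s
w_7 = (13.4 − 11.2)/2 = 1.1 m; q_7 = 0.61 × 0.59 × 1.1 = 0.3959 m³/s
Stations 1, 8 contribute zero (depth or velocity is 0).
Q = Σ qᵢ = 8.896 m³/s

8.90 m³/s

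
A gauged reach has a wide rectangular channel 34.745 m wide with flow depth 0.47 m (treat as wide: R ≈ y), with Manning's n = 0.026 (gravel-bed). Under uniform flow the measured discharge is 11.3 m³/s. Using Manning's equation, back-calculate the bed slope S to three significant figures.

0.000886

A = b·y = 34.745 × 0.47 = 16.33 m²
Wide channel: R ≈ y = 0.47 m
S = (Q·n / (1·A·R^(2/3)))² = (11.3×0.026 / (1×16.33×0.6045))² = 0.0008858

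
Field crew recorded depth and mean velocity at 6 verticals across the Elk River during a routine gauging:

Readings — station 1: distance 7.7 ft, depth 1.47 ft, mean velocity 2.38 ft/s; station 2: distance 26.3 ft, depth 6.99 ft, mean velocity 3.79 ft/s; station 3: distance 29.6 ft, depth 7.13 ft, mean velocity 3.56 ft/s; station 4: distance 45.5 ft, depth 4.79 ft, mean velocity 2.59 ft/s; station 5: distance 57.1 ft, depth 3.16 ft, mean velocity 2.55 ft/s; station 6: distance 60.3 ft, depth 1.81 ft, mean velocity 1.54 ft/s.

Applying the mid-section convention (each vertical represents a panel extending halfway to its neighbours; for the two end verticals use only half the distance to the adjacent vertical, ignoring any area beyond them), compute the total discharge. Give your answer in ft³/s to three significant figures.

801 ft³/s

w_1 = (26.3 − 7.7)/2 = 9.3 ft; q_1 = 2.38 × 1.47 × 9.3 = 32.54 ft³/s
w_2 = (29.6 − 7.7)/2 = 10.95 ft; q_2 = 3.79 × 6.99 × 10.95 = 290.1 ft³/s
w_3 = (45.5 − 26.3)/2 = 9.6 ft; q_3 = 3.56 × 7.13 × 9.6 = 243.7 ft³/s
w_4 = (57.1 − 29.6)/2 = 13.75 ft; q_4 = 2.59 × 4.79 × 13.75 = 170.6 ft³/s
w_5 = (60.3 − 45.5)/2 = 7.4 ft; q_5 = 2.55 × 3.16 × 7.4 = 59.63 ft³/s
w_6 = (60.3 − 57.1)/2 = 1.6 ft; q_6 = 1.54 × 1.81 × 1.6 = 4.460 ft³/s
Q = Σ qᵢ = 801.0 ft³/s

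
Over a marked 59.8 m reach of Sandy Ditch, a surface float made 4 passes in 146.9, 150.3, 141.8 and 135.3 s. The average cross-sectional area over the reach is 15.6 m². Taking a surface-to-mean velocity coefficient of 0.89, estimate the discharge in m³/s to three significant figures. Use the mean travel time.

t̄ = (146.9 + 150.3 + 141.8 + 135.3) / 4 = 143.575 s
v_surface = L / t̄ = 59.8 / 143.575 = 0.4165 m/s
v_mean = 0.89 × 0.4165 = 0.3707 m/s
Q = A × v_mean = 15.6 × 0.3707 = 5.783 m³/s

5.78 m³/s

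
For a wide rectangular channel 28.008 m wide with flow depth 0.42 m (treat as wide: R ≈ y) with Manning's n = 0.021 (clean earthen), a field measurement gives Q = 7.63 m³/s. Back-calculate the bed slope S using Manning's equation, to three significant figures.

0.000590

A = b·y = 28.008 × 0.42 = 11.76 m²
Wide channel: R ≈ y = 0.42 m
S = (Q·n / (1·A·R^(2/3)))² = (7.63×0.021 / (1×11.76×0.5608))² = 0.0005899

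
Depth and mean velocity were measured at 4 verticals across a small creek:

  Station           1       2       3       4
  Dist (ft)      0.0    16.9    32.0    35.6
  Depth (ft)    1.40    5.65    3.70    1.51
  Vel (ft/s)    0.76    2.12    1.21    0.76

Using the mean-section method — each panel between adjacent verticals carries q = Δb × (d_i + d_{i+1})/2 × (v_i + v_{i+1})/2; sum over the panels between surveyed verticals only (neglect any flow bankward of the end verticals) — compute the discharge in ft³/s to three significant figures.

213 ft³/s

Panel 1-2: Δb = 16.9 ft, d̄ = (1.40+5.65)/2 = 3.525, v̄ = (0.76+2.12)/2 = 1.44 → q = 16.9×3.525×1.44 = 85.78 ft³/s
Panel 2-3: Δb = 15.1 ft, d̄ = (5.65+3.70)/2 = 4.675, v̄ = (2.12+1.21)/2 = 1.665 → q = 15.1×4.675×1.665 = 117.5 ft³/s
Panel 3-4: Δb = 3.6 ft, d̄ = (3.70+1.51)/2 = 2.605, v̄ = (1.21+0.76)/2 = 0.985 → q = 3.6×2.605×0.985 = 9.237 ft³/s
Q = Σ q = 212.6 ft³/s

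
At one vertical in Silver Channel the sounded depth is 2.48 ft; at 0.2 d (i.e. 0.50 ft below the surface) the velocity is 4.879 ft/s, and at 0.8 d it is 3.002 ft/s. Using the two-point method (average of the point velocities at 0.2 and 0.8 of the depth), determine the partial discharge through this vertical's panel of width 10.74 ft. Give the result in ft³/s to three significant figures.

v̄ = (4.879 + 3.002) / 2 = 3.941 ft/s
q = v̄ × d × w = 3.941 × 2.48 × 10.74 = 105.0 ft³/s

105 ft³/s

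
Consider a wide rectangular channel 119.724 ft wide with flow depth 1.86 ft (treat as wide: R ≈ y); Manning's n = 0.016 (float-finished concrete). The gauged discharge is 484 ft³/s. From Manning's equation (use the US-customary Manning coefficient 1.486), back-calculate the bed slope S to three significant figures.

A = b·y = 119.724 × 1.86 = 222.7 ft²
Wide channel: R ≈ y = 1.86 ft
S = (Q·n / (1.486·A·R^(2/3)))² = (484×0.016 / (1.486×222.7×1.512))² = 0.0002394

0.000239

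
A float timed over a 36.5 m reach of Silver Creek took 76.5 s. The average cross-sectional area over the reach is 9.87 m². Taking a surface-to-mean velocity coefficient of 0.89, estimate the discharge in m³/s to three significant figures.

v_surface = L / t̄ = 36.5 / 76.5 = 0.4771 m/s
v_mean = 0.89 × 0.4771 = 0.4246 m/s
Q = A × v_mean = 9.87 × 0.4246 = 4.191 m³/s

4.19 m³/s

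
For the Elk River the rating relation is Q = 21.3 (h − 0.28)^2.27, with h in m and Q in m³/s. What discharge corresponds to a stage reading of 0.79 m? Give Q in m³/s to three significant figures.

Q = 21.3 × (0.79 − 0.28)^2.27 = 21.3 × 0.51^2.27 = 4.619 m³/s

4.62 m³/s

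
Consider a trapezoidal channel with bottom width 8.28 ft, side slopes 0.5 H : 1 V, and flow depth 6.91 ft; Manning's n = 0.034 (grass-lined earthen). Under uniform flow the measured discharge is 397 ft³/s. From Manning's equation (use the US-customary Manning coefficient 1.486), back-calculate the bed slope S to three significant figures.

A = (b + z·y)·y = (8.28 + 0.5×6.91)×6.91 = 81.09 ft²
P = b + 2y√(1+z²) = 8.28 + 2×6.91×√(1+0.5²) = 23.73 ft
R = A/P = 81.09/23.73 = 3.417 ft
S = (Q·n / (1.486·A·R^(2/3)))² = (397×0.034 / (1.486×81.09×2.269))² = 0.002438

0.00244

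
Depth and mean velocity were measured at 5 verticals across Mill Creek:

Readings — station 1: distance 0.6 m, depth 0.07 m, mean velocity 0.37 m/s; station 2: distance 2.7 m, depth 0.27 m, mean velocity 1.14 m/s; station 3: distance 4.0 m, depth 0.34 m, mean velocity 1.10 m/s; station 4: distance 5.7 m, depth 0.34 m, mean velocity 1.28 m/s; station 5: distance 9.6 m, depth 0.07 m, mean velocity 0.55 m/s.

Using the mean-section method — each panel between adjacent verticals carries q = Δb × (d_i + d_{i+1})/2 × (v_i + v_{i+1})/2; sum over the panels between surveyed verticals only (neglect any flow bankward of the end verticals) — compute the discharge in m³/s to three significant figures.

Panel 1-2: Δb = 2.1 m, d̄ = (0.07+0.27)/2 = 0.17, v̄ = (0.37+1.14)/2 = 0.755 → q = 2.1×0.17×0.755 = 0.2695 m³/s
Panel 2-3: Δb = 1.3 m, d̄ = (0.27+0.34)/2 = 0.305, v̄ = (1.14+1.10)/2 = 1.12 → q = 1.3×0.305×1.12 = 0.4441 m³/s
Panel 3-4: Δb = 1.7 m, d̄ = (0.34+0.34)/2 = 0.34, v̄ = (1.10+1.28)/2 = 1.19 → q = 1.7×0.34×1.19 = 0.6878 m³/s
Panel 4-5: Δb = 3.9 m, d̄ = (0.34+0.07)/2 = 0.205, v̄ = (1.28+0.55)/2 = 0.915 → q = 3.9×0.205×0.915 = 0.7315 m³/s
Q = Σ q = 2.133 m³/s

2.13 m³/s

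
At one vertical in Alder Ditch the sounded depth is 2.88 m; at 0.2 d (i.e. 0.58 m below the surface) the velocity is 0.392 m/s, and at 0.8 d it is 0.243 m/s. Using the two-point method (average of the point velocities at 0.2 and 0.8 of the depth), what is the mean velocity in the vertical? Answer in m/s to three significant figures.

0.318 m/s

v̄ = (0.392 + 0.243) / 2 = 0.3175 m/s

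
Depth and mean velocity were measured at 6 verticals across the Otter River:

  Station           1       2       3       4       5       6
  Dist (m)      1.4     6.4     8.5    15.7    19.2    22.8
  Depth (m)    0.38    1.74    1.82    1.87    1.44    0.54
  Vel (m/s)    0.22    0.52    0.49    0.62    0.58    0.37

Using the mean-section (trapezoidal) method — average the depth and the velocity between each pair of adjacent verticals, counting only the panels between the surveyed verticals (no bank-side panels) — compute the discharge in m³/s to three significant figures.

16.4 m³/s

Panel 1-2: Δb = 5 m, d̄ = (0.38+1.74)/2 = 1.06, v̄ = (0.22+0.52)/2 = 0.37 → q = 5×1.06×0.37 = 1.961 m³/s
Panel 2-3: Δb = 2.1 m, d̄ = (1.74+1.82)/2 = 1.78, v̄ = (0.52+0.49)/2 = 0.505 → q = 2.1×1.78×0.505 = 1.888 m³/s
Panel 3-4: Δb = 7.2 m, d̄ = (1.82+1.87)/2 = 1.845, v̄ = (0.49+0.62)/2 = 0.555 → q = 7.2×1.845×0.555 = 7.373 m³/s
Panel 4-5: Δb = 3.5 m, d̄ = (1.87+1.44)/2 = 1.655, v̄ = (0.62+0.58)/2 = 0.6 → q = 3.5×1.655×0.6 = 3.476 m³/s
Panel 5-6: Δb = 3.6 m, d̄ = (1.44+0.54)/2 = 0.99, v̄ = (0.58+0.37)/2 = 0.475 → q = 3.6×0.99×0.475 = 1.693 m³/s
Q = Σ q = 16.39 m³/s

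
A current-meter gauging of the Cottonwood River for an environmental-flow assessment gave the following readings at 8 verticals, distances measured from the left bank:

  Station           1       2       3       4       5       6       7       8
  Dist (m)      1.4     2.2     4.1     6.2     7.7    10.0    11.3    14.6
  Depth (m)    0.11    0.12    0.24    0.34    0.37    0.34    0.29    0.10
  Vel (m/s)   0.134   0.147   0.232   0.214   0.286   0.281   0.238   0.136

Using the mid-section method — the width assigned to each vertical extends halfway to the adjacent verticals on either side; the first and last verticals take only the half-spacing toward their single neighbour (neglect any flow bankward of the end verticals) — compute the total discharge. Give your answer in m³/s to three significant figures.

0.826 m³/s

w_1 = (2.2 − 1.4)/2 = 0.4 m; q_1 = 0.134 × 0.11 × 0.4 = 0.005896 m³/s
w_2 = (4.1 − 1.4)/2 = 1.35 m; q_2 = 0.147 × 0.12 × 1.35 = 0.02381 m³/s
w_3 = (6.2 − 2.2)/2 = 2 m; q_3 = 0.232 × 0.24 × 2 = 0.1114 m³/s
w_4 = (7.7 − 4.1)/2 = 1.8 m; q_4 = 0.214 × 0.34 × 1.8 = 0.1310 m³/s
w_5 = (10.0 − 6.2)/2 = 1.9 m; q_5 = 0.286 × 0.37 × 1.9 = 0.2011 m³/s
w_6 = (11.3 − 7.7)/2 = 1.8 m; q_6 = 0.281 × 0.34 × 1.8 = 0.1720 m³/s
w_7 = (14.6 − 10.0)/2 = 2.3 m; q_7 = 0.238 × 0.29 × 2.3 = 0.1587 m³/s
w_8 = (14.6 − 11.3)/2 = 1.65 m; q_8 = 0.136 × 0.10 × 1.65 = 0.02244 m³/s
Q = Σ qᵢ = 0.8263 m³/s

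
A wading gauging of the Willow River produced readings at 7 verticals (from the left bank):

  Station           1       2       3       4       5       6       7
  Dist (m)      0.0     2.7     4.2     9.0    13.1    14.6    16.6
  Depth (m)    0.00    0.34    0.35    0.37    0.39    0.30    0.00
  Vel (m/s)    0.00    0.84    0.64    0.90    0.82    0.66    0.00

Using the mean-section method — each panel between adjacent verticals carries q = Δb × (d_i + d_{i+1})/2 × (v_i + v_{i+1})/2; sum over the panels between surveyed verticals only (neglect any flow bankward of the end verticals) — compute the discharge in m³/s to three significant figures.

3.73 m³/s

Panel 1-2: Δb = 2.7 m, d̄ = (0.00+0.34)/2 = 0.17, v̄ = (0.00+0.84)/2 = 0.42 → q = 2.7×0.17×0.42 = 0.1928 m³/s
Panel 2-3: Δb = 1.5 m, d̄ = (0.34+0.35)/2 = 0.345, v̄ = (0.84+0.64)/2 = 0.74 → q = 1.5×0.345×0.74 = 0.3830 m³/s
Panel 3-4: Δb = 4.8 m, d̄ = (0.35+0.37)/2 = 0.36, v̄ = (0.64+0.90)/2 = 0.77 → q = 4.8×0.36×0.77 = 1.331 m³/s
Panel 4-5: Δb = 4.1 m, d̄ = (0.37+0.39)/2 = 0.38, v̄ = (0.90+0.82)/2 = 0.86 → q = 4.1×0.38×0.86 = 1.340 m³/s
Panel 5-6: Δb = 1.5 m, d̄ = (0.39+0.30)/2 = 0.345, v̄ = (0.82+0.66)/2 = 0.74 → q = 1.5×0.345×0.74 = 0.3830 m³/s
Panel 6-7: Δb = 2 m, d̄ = (0.30+0.00)/2 = 0.15, v̄ = (0.66+0.00)/2 = 0.33 → q = 2×0.15×0.33 = 0.09900 m³/s
Q = Σ q = 3.728 m³/s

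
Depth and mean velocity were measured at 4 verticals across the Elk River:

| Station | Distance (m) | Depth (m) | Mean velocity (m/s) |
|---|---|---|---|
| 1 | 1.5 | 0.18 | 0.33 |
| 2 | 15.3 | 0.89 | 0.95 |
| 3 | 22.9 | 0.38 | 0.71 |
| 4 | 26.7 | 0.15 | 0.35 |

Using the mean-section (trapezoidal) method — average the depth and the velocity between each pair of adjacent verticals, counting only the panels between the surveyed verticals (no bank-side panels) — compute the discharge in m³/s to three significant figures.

Panel 1-2: Δb = 13.8 m, d̄ = (0.18+0.89)/2 = 0.535, v̄ = (0.33+0.95)/2 = 0.64 → q = 13.8×0.535×0.64 = 4.725 m³/s
Panel 2-3: Δb = 7.6 m, d̄ = (0.89+0.38)/2 = 0.635, v̄ = (0.95+0.71)/2 = 0.83 → q = 7.6×0.635×0.83 = 4.006 m³/s
Panel 3-4: Δb = 3.8 m, d̄ = (0.38+0.15)/2 = 0.265, v̄ = (0.71+0.35)/2 = 0.53 → q = 3.8×0.265×0.53 = 0.5337 m³/s
Q = Σ q = 9.264 m³/s

9.26 m³/s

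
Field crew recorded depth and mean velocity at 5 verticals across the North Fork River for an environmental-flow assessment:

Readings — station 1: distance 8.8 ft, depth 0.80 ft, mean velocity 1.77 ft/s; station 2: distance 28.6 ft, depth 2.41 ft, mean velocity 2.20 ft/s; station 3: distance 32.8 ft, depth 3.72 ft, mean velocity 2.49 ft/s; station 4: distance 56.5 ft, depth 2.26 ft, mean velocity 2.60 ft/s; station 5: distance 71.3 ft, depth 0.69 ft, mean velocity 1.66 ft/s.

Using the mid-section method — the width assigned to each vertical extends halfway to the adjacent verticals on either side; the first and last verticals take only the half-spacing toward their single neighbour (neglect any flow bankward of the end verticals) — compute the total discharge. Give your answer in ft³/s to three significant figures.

328 ft³/s

w_1 = (28.6 − 8.8)/2 = 9.9 ft; q_1 = 1.77 × 0.80 × 9.9 = 14.02 ft³/s
w_2 = (32.8 − 8.8)/2 = 12 ft; q_2 = 2.20 × 2.41 × 12 = 63.62 ft³/s
w_3 = (56.5 − 28.6)/2 = 13.95 ft; q_3 = 2.49 × 3.72 × 13.95 = 129.2 ft³/s
w_4 = (71.3 − 32.8)/2 = 19.25 ft; q_4 = 2.60 × 2.26 × 19.25 = 113.1 ft³/s
w_5 = (71.3 − 56.5)/2 = 7.4 ft; q_5 = 1.66 × 0.69 × 7.4 = 8.476 ft³/s
Q = Σ qᵢ = 328.4 ft³/s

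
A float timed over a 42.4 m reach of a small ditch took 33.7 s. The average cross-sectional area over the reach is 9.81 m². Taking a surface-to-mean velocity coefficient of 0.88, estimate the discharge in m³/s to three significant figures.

10.9 m³/s

v_surface = L / t̄ = 42.4 / 33.7 = 1.258 m/s
v_mean = 0.88 × 1.258 = 1.107 m/s
Q = A × v_mean = 9.81 × 1.107 = 10.86 m³/s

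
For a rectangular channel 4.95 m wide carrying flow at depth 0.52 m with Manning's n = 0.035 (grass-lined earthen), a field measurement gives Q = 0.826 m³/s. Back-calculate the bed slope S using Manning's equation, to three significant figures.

0.000389

A = b·y = 4.95 × 0.52 = 2.574 m²
P = b + 2y = 4.95 + 2×0.52 = 5.990 m
R = A/P = 2.574/5.990 = 0.4297 m
S = (Q·n / (1·A·R^(2/3)))² = (0.826×0.035 / (1×2.574×0.5694))² = 0.0003890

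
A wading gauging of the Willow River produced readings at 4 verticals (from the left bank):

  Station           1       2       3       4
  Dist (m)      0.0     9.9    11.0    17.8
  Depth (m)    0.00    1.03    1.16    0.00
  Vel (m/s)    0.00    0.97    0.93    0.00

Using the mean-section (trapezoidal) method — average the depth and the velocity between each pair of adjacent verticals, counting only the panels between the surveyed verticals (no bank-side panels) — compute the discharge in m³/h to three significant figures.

Panel 1-2: Δb = 9.9 m, d̄ = (0.00+1.03)/2 = 0.515, v̄ = (0.00+0.97)/2 = 0.485 → q = 9.9×0.515×0.485 = 2.473 m³/s
Panel 2-3: Δb = 1.1 m, d̄ = (1.03+1.16)/2 = 1.095, v̄ = (0.97+0.93)/2 = 0.95 → q = 1.1×1.095×0.95 = 1.144 m³/s
Panel 3-4: Δb = 6.8 m, d̄ = (1.16+0.00)/2 = 0.58, v̄ = (0.93+0.00)/2 = 0.465 → q = 6.8×0.58×0.465 = 1.834 m³/s
Q = Σ q = 5.451 m³/s
= 5.451 × 3600 = 19620 m³/h

19600 m³/h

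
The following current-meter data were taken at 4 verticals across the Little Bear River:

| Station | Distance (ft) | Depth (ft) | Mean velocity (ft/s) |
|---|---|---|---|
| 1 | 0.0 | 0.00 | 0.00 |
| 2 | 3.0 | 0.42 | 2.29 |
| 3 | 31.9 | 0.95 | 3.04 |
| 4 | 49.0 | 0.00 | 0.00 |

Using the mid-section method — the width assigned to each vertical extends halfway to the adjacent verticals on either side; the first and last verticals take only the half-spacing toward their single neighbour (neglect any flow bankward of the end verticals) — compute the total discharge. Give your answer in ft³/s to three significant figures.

w_2 = (31.9 − 0.0)/2 = 15.95 ft; q_2 = 2.29 × 0.42 × 15.95 = 15.34 ft³/s
w_3 = (49.0 − 3.0)/2 = 23 ft; q_3 = 3.04 × 0.95 × 23 = 66.42 ft³/s
Stations 1, 4 contribute zero (depth or velocity is 0).
Q = Σ qᵢ = 81.76 ft³/s

81.8 ft³/s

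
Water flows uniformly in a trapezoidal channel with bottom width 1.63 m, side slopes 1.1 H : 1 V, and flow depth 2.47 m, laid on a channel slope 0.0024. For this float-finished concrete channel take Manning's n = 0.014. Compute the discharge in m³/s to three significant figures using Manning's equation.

A = (b + z·y)·y = (1.63 + 1.1×2.47)×2.47 = 10.74 m²
P = b + 2y√(1+z²) = 1.63 + 2×2.47×√(1+1.1²) = 8.974 m
R = A/P = 10.74/8.974 = 1.196 m
Q = (1/n)·A·R^(2/3)·S^(1/2) = (1/0.014) × 10.74 × 1.196^(2/3) × 0.0024^(1/2) = 42.35 m³/s

42.3 m³/s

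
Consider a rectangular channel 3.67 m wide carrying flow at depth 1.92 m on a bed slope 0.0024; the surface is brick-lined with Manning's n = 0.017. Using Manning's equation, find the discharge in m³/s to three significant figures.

19.5 m³/s

A = b·y = 3.67 × 1.92 = 7.046 m²
P = b + 2y = 3.67 + 2×1.92 = 7.510 m
R = A/P = 7.046/7.510 = 0.9383 m
Q = (1/n)·A·R^(2/3)·S^(1/2) = (1/0.017) × 7.046 × 0.9383^(2/3) × 0.0024^(1/2) = 19.46 m³/s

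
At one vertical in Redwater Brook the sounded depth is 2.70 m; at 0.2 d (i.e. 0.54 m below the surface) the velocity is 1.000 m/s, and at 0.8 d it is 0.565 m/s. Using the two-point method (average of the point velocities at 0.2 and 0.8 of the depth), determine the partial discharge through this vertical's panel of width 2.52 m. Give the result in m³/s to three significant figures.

5.32 m³/s

v̄ = (1.000 + 0.565) / 2 = 0.7825 m/s
q = v̄ × d × w = 0.7825 × 2.70 × 2.52 = 5.324 m³/s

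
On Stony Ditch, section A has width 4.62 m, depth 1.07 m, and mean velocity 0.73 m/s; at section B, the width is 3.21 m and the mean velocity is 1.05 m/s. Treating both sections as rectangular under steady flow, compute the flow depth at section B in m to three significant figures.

1.07 m

Q = A₁V₁ = (4.62×1.07) × 0.73 = 3.609 m³/s
d₂ = Q/(b₂ V₂) = 3.609/(3.21×1.05) = 1.071 m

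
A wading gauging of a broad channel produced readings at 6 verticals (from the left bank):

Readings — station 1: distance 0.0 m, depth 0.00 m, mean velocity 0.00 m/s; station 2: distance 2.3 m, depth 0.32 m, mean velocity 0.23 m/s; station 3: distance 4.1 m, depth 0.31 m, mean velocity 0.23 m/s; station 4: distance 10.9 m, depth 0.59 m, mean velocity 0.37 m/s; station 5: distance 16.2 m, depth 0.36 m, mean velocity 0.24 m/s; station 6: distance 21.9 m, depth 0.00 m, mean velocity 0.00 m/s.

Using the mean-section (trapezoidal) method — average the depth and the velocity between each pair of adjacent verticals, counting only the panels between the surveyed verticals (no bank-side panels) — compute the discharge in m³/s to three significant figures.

Panel 1-2: Δb = 2.3 m, d̄ = (0.00+0.32)/2 = 0.16, v̄ = (0.00+0.23)/2 = 0.115 → q = 2.3×0.16×0.115 = 0.04232 m³/s
Panel 2-3: Δb = 1.8 m, d̄ = (0.32+0.31)/2 = 0.315, v̄ = (0.23+0.23)/2 = 0.23 → q = 1.8×0.315×0.23 = 0.1304 m³/s
Panel 3-4: Δb = 6.8 m, d̄ = (0.31+0.59)/2 = 0.45, v̄ = (0.23+0.37)/2 = 0.3 → q = 6.8×0.45×0.3 = 0.9180 m³/s
Panel 4-5: Δb = 5.3 m, d̄ = (0.59+0.36)/2 = 0.475, v̄ = (0.37+0.24)/2 = 0.305 → q = 5.3×0.475×0.305 = 0.7678 m³/s
Panel 5-6: Δb = 5.7 m, d̄ = (0.36+0.00)/2 = 0.18, v̄ = (0.24+0.00)/2 = 0.12 → q = 5.7×0.18×0.12 = 0.1231 m³/s
Q = Σ q = 1.982 m³/s

1.98 m³/s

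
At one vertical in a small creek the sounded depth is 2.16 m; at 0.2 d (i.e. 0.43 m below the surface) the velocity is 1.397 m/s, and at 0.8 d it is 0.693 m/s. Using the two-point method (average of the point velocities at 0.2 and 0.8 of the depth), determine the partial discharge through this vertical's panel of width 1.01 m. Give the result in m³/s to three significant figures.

v̄ = (1.397 + 0.693) / 2 = 1.045 m/s
q = v̄ × d × w = 1.045 × 2.16 × 1.01 = 2.280 m³/s

2.28 m³/s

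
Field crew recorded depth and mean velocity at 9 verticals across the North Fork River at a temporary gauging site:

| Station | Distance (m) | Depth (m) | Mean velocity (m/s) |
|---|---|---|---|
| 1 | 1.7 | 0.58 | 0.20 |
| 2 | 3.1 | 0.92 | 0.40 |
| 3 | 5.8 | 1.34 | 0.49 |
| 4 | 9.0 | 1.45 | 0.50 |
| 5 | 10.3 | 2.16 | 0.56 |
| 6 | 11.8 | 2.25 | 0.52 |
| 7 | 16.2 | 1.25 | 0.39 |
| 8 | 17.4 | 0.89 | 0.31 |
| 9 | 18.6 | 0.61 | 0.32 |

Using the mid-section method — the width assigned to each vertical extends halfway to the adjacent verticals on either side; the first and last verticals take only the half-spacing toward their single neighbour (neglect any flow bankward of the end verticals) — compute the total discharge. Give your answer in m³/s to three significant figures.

11.4 m³/s

w_1 = (3.1 − 1.7)/2 = 0.7 m; q_1 = 0.20 × 0.58 × 0.7 = 0.08120 m³/s
w_2 = (5.8 − 1.7)/2 = 2.05 m; q_2 = 0.40 × 0.92 × 2.05 = 0.7544 m³/s
w_3 = (9.0 − 3.1)/2 = 2.95 m; q_3 = 0.49 × 1.34 × 2.95 = 1.937 m³/s
w_4 = (10.3 − 5.8)/2 = 2.25 m; q_4 = 0.50 × 1.45 × 2.25 = 1.631 m³/s
w_5 = (11.8 − 9.0)/2 = 1.4 m; q_5 = 0.56 × 2.16 × 1.4 = 1.693 m³/s
w_6 = (16.2 − 10.3)/2 = 2.95 m; q_6 = 0.52 × 2.25 × 2.95 = 3.452 m³/s
w_7 = (17.4 − 11.8)/2 = 2.8 m; q_7 = 0.39 × 1.25 × 2.8 = 1.365 m³/s
w_8 = (18.6 − 16.2)/2 = 1.2 m; q_8 = 0.31 × 0.89 × 1.2 = 0.3311 m³/s
w_9 = (18.6 − 17.4)/2 = 0.6 m; q_9 = 0.32 × 0.61 × 0.6 = 0.1171 m³/s
Q = Σ qᵢ = 11.36 m³/s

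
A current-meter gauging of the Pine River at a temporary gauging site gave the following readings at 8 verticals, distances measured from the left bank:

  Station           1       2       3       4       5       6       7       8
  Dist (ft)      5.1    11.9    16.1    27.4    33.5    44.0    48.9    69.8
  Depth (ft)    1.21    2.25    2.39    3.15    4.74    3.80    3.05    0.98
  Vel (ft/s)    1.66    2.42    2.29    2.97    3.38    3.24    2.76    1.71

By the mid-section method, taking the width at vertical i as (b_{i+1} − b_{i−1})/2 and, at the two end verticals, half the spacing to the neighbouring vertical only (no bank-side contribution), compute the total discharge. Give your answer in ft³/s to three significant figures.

w_1 = (11.9 − 5.1)/2 = 3.4 ft; q_1 = 1.66 × 1.21 × 3.4 = 6.829 ft³/s
w_2 = (16.1 − 5.1)/2 = 5.5 ft; q_2 = 2.42 × 2.25 × 5.5 = 29.95 ft³/s
w_3 = (27.4 − 11.9)/2 = 7.75 ft; q_3 = 2.29 × 2.39 × 7.75 = 42.42 ft³/s
w_4 = (33.5 − 16.1)/2 = 8.7 ft; q_4 = 2.97 × 3.15 × 8.7 = 81.39 ft³/s
w_5 = (44.0 − 27.4)/2 = 8.3 ft; q_5 = 3.38 × 4.74 × 8.3 = 133.0 ft³/s
w_6 = (48.9 − 33.5)/2 = 7.7 ft; q_6 = 3.24 × 3.80 × 7.7 = 94.80 ft³/s
w_7 = (69.8 − 44.0)/2 = 12.9 ft; q_7 = 2.76 × 3.05 × 12.9 = 108.6 ft³/s
w_8 = (69.8 − 48.9)/2 = 10.45 ft; q_8 = 1.71 × 0.98 × 10.45 = 17.51 ft³/s
Q = Σ qᵢ = 514.5 ft³/s

514 ft³/s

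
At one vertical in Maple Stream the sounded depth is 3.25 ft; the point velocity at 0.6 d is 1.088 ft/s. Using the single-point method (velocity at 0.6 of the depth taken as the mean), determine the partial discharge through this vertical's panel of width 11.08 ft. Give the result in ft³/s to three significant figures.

v̄ = v₀.₆ = 1.088 ft/s
q = v̄ × d × w = 1.088 × 3.25 × 11.08 = 39.18 ft³/s

39.2 ft³/s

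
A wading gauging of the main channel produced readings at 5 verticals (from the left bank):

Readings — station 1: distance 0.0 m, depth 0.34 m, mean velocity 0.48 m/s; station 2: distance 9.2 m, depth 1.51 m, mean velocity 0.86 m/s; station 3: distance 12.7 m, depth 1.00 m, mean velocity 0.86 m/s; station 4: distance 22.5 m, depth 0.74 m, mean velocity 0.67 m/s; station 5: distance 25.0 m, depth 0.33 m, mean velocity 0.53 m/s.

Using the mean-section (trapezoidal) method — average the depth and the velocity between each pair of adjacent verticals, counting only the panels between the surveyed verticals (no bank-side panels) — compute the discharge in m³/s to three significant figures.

Panel 1-2: Δb = 9.2 m, d̄ = (0.34+1.51)/2 = 0.925, v̄ = (0.48+0.86)/2 = 0.67 → q = 9.2×0.925×0.67 = 5.702 m³/s
Panel 2-3: Δb = 3.5 m, d̄ = (1.51+1.00)/2 = 1.255, v̄ = (0.86+0.86)/2 = 0.86 → q = 3.5×1.255×0.86 = 3.778 m³/s
Panel 3-4: Δb = 9.8 m, d̄ = (1.00+0.74)/2 = 0.87, v̄ = (0.86+0.67)/2 = 0.765 → q = 9.8×0.87×0.765 = 6.522 m³/s
Panel 4-5: Δb = 2.5 m, d̄ = (0.74+0.33)/2 = 0.535, v̄ = (0.67+0.53)/2 = 0.6 → q = 2.5×0.535×0.6 = 0.8025 m³/s
Q = Σ q = 16.80 m³/s

16.8 m³/s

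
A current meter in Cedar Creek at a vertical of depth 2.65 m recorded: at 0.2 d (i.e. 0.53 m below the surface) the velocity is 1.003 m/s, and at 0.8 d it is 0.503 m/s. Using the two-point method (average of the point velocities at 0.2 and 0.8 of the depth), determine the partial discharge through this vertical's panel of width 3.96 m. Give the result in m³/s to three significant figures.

7.90 m³/s

v̄ = (1.003 + 0.503) / 2 = 0.7530 m/s
q = v̄ × d × w = 0.7530 × 2.65 × 3.96 = 7.902 m³/s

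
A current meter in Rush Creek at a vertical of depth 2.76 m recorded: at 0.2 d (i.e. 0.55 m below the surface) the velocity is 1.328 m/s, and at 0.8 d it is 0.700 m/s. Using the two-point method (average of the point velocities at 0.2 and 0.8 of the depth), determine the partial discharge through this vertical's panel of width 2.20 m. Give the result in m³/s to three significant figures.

v̄ = (1.328 + 0.700) / 2 = 1.014 m/s
q = v̄ × d × w = 1.014 × 2.76 × 2.20 = 6.157 m³/s

6.16 m³/s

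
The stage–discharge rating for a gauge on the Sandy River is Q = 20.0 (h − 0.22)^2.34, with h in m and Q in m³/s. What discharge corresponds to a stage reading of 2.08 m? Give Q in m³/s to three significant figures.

Q = 20.0 × (2.08 − 0.22)^2.34 = 20.0 × 1.86^2.34 = 85.45 m³/s

85.4 m³/s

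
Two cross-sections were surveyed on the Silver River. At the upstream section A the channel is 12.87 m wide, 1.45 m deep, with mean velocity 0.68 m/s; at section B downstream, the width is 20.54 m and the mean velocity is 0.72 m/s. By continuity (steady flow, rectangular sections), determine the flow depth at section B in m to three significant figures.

Q = A₁V₁ = (12.87×1.45) × 0.68 = 12.69 m³/s
d₂ = Q/(b₂ V₂) = 12.69/(20.54×0.72) = 0.8581 m

0.858 m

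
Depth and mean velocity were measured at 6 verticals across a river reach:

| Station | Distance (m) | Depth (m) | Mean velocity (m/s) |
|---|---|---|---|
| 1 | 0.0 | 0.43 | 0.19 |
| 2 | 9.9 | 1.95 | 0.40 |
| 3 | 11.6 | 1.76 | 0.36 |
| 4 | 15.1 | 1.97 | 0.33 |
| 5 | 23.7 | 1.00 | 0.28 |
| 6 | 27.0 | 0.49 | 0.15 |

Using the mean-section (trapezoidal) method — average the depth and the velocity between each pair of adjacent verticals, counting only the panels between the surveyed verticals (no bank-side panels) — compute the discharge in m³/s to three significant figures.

Panel 1-2: Δb = 9.9 m, d̄ = (0.43+1.95)/2 = 1.19, v̄ = (0.19+0.40)/2 = 0.295 → q = 9.9×1.19×0.295 = 3.475 m³/s
Panel 2-3: Δb = 1.7 m, d̄ = (1.95+1.76)/2 = 1.855, v̄ = (0.40+0.36)/2 = 0.38 → q = 1.7×1.855×0.38 = 1.198 m³/s
Panel 3-4: Δb = 3.5 m, d̄ = (1.76+1.97)/2 = 1.865, v̄ = (0.36+0.33)/2 = 0.345 → q = 3.5×1.865×0.345 = 2.252 m³/s
Panel 4-5: Δb = 8.6 m, d̄ = (1.97+1.00)/2 = 1.485, v̄ = (0.33+0.28)/2 = 0.305 → q = 8.6×1.485×0.305 = 3.895 m³/s
Panel 5-6: Δb = 3.3 m, d̄ = (1.00+0.49)/2 = 0.745, v̄ = (0.28+0.15)/2 = 0.215 → q = 3.3×0.745×0.215 = 0.5286 m³/s
Q = Σ q = 11.35 m³/s

11.3 m³/s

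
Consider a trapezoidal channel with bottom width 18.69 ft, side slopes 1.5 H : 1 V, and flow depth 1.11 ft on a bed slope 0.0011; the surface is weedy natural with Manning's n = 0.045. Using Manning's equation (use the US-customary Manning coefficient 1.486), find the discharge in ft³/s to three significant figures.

A = (b + z·y)·y = (18.69 + 1.5×1.11)×1.11 = 22.59 ft²
P = b + 2y√(1+z²) = 18.69 + 2×1.11×√(1+1.5²) = 22.69 ft
R = A/P = 22.59/22.69 = 0.9957 ft
Q = (1.486/n)·A·R^(2/3)·S^(1/2) = (1.486/0.045) × 22.59 × 0.9957^(2/3) × 0.0011^(1/2) = 24.67 ft³/s

24.7 ft³/s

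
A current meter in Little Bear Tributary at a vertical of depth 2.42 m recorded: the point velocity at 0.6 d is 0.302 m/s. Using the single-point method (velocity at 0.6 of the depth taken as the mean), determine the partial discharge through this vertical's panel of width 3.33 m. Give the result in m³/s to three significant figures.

v̄ = v₀.₆ = 0.302 m/s
q = v̄ × d × w = 0.3020 × 2.42 × 3.33 = 2.434 m³/s

2.43 m³/s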